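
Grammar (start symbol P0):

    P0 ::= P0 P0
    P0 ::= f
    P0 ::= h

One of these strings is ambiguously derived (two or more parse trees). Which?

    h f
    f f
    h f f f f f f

h f: 1 tree
f f: 1 tree
h f f f f f f: 132 trees

h f f f f f f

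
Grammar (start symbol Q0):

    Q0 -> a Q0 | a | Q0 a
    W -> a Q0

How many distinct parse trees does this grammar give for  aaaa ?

Parse trees for aaaa:
  [Q0 a [Q0 a [Q0 a [Q0 a]]]]
  [Q0 a [Q0 a [Q0 [Q0 a] a]]]
  [Q0 a [Q0 [Q0 a [Q0 a]] a]]
  [Q0 a [Q0 [Q0 [Q0 a] a] a]]
  [Q0 [Q0 a [Q0 a [Q0 a]]] a]
  [Q0 [Q0 a [Q0 [Q0 a] a]] a]
  [Q0 [Q0 [Q0 a [Q0 a]] a] a]
  [Q0 [Q0 [Q0 [Q0 a] a] a] a]

8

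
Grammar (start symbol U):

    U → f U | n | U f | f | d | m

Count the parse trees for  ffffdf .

Parse trees for ffffdf:
  [U f [U f [U f [U f [U [U d] f]]]]]
  [U f [U f [U f [U [U f [U d]] f]]]]
  [U f [U f [U [U f [U f [U d]]] f]]]
  [U f [U [U f [U f [U f [U d]]]] f]]
  [U [U f [U f [U f [U f [U d]]]]] f]

5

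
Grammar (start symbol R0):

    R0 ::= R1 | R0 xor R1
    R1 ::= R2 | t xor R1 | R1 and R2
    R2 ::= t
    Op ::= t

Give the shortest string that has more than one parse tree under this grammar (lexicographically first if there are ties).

length 1: no string has ≥2 trees
length 3: t xor t has 2 parse trees

Two derivations of t xor t:
  R0 ⇒ R1 ⇒ t xor R1 ⇒ t xor R2 ⇒ t xor t
  R0 ⇒ R0 xor R1 ⇒ R1 xor R1 ⇒ R2 xor R1 ⇒ t xor R1 ⇒ t xor R2 ⇒ t xor t

t xor t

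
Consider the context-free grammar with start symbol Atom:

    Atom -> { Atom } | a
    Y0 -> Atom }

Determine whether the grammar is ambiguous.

Only Atom is reachable from Atom; ignoring the rest: Each string is a nest of matched brackets around a single atom. An opening bracket forces the recursive rule; an atom forces the base rule.

Unambiguous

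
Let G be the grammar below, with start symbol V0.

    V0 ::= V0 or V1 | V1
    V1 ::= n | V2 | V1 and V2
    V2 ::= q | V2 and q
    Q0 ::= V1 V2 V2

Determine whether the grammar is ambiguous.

Witness: q and q

Derivation 1: V0 ⇒ V1 ⇒ V2 ⇒ V2 and q ⇒ q and q
Derivation 2: V0 ⇒ V1 ⇒ V1 and V2 ⇒ V2 and V2 ⇒ q and V2 ⇒ q and q

Two distinct leftmost derivations for the same string.

Ambiguous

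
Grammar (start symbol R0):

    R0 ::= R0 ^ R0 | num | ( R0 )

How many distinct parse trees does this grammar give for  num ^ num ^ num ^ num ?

5

Parse trees for num ^ num ^ num ^ num:
  [R0 [R0 num] ^ [R0 [R0 num] ^ [R0 [R0 num] ^ [R0 num]]]]
  [R0 [R0 num] ^ [R0 [R0 [R0 num] ^ [R0 num]] ^ [R0 num]]]
  [R0 [R0 [R0 num] ^ [R0 num]] ^ [R0 [R0 num] ^ [R0 num]]]
  [R0 [R0 [R0 num] ^ [R0 [R0 num] ^ [R0 num]]] ^ [R0 num]]
  [R0 [R0 [R0 [R0 num] ^ [R0 num]] ^ [R0 num]] ^ [R0 num]]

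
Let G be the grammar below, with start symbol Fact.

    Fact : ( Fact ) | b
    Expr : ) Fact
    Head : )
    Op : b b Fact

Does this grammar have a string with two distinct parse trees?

Only Fact is reachable from Fact; ignoring the rest: Each string is a nest of matched brackets around a single atom. An opening bracket forces the recursive rule; an atom forces the base rule.

Unambiguous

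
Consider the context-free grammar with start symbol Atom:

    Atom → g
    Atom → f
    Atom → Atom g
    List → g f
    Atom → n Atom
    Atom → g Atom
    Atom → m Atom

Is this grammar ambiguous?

Witness: g g

Derivation 1: Atom ⇒ Atom g ⇒ g g
Derivation 2: Atom ⇒ g Atom ⇒ g g

Two distinct leftmost derivations for the same string.

Ambiguous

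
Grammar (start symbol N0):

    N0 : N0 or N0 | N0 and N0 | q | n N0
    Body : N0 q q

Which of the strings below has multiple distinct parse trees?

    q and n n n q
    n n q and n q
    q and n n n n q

n n q and n q

q and n n n q: 1 tree
n n q and n q: 3 trees
q and n n n n q: 1 tree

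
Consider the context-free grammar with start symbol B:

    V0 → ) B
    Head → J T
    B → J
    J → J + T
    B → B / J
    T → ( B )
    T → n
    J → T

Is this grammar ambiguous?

Unambiguous

Only B, J, T are reachable from B; ignoring the rest: The grammar is stratified — B handles '/' (left-recursive), J handles '+', T atoms. Each operator has a fixed associativity and precedence level, so every string has one parse.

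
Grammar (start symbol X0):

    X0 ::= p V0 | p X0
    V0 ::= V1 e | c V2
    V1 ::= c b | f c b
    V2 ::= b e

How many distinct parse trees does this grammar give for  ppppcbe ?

Parse trees for ppppcbe:
  [X0 p [X0 p [X0 p [X0 p [V0 [V1 c b] e]]]]]
  [X0 p [X0 p [X0 p [X0 p [V0 c [V2 b e]]]]]]

2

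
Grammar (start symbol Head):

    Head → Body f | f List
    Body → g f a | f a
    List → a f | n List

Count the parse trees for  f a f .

2

Parse trees for f a f:
  [Head [Body f a] f]
  [Head f [List a f]]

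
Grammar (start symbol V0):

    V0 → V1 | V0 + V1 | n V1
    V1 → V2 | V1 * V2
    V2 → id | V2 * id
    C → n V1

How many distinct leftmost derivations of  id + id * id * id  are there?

Parse trees for id + id * id * id:
  [V0 [V0 [V1 [V2 id]]] + [V1 [V2 [V2 [V2 id] * id] * id]]]
  [V0 [V0 [V1 [V2 id]]] + [V1 [V1 [V2 id]] * [V2 [V2 id] * id]]]
  [V0 [V0 [V1 [V2 id]]] + [V1 [V1 [V2 [V2 id] * id]] * [V2 id]]]
  [V0 [V0 [V1 [V2 id]]] + [V1 [V1 [V1 [V2 id]] * [V2 id]] * [V2 id]]]

4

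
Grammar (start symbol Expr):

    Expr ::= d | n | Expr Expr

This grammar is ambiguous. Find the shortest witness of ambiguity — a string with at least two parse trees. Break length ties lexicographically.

d d d

length 1: no string has ≥2 trees
length 2: no string has ≥2 trees
length 3: d d d has 2 parse trees

Two derivations of d d d:
  Expr ⇒ Expr Expr ⇒ d Expr ⇒ d Expr Expr ⇒ d d Expr ⇒ d d d
  Expr ⇒ Expr Expr ⇒ Expr Expr Expr ⇒ d Expr Expr ⇒ d d Expr ⇒ d d d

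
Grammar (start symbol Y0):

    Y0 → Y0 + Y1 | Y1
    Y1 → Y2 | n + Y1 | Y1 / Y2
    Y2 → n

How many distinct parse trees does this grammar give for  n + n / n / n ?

Parse trees for n + n / n / n:
  [Y0 [Y0 [Y1 [Y2 n]]] + [Y1 [Y1 [Y1 [Y2 n]] / [Y2 n]] / [Y2 n]]]
  [Y0 [Y1 n + [Y1 [Y1 [Y1 [Y2 n]] / [Y2 n]] / [Y2 n]]]]
  [Y0 [Y1 [Y1 n + [Y1 [Y1 [Y2 n]] / [Y2 n]]] / [Y2 n]]]
  [Y0 [Y1 [Y1 [Y1 n + [Y1 [Y2 n]]] / [Y2 n]] / [Y2 n]]]

4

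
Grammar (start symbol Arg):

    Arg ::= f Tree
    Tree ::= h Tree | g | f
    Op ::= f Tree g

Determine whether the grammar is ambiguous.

Unambiguous

Only Arg, Tree are reachable from Arg; ignoring the rest: The reachable rules are right-linear with at most one rule per (nonterminal, next-terminal) pair. Each input token forces the next rule, so parsing is deterministic.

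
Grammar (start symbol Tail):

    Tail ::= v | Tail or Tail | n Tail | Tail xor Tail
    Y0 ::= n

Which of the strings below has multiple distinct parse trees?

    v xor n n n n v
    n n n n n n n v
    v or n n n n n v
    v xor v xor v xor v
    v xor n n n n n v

v xor v xor v xor v

v xor n n n n v: 1 tree
n n n n n n n v: 1 tree
v or n n n n n v: 1 tree
v xor v xor v xor v: 5 trees
v xor n n n n n v: 1 tree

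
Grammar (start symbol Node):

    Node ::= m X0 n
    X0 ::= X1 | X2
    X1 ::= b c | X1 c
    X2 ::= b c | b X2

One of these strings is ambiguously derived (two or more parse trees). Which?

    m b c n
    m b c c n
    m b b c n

m b c n

m b c n: 2 trees
m b c c n: 1 tree
m b b c n: 1 tree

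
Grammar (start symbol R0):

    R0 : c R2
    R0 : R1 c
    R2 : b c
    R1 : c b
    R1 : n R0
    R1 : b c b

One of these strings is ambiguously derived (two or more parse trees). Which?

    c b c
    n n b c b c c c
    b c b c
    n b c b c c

c b c

c b c: 2 trees
n n b c b c c c: 1 tree
b c b c: 1 tree
n b c b c c: 1 tree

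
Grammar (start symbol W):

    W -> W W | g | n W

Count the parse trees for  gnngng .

4

Parse trees for gnngng:
  [W [W g] [W [W n [W n [W g]]] [W n [W g]]]]
  [W [W g] [W n [W [W n [W g]] [W n [W g]]]]]
  [W [W g] [W n [W n [W [W g] [W n [W g]]]]]]
  [W [W [W g] [W n [W n [W g]]]] [W n [W g]]]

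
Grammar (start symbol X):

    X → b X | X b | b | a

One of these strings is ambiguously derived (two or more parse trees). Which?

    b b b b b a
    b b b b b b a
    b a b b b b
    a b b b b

b b b b b a: 1 tree
b b b b b b a: 1 tree
b a b b b b: 5 trees
a b b b b: 1 tree

b a b b b b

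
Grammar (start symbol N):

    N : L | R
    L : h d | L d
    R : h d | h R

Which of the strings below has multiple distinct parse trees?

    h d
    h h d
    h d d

h d: 2 trees
h h d: 1 tree
h d d: 1 tree

h d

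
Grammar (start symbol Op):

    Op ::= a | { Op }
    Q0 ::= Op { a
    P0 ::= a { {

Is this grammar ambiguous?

Only Op is reachable from Op; ignoring the rest: Each string is a nest of matched brackets around a single atom. An opening bracket forces the recursive rule; an atom forces the base rule.

Unambiguous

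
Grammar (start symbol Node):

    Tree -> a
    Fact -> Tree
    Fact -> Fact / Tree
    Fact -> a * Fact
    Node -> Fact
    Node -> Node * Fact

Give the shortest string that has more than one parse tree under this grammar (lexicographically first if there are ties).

length 1: no string has ≥2 trees
length 3: a * a has 2 parse trees

Two derivations of a * a:
  Node ⇒ Fact ⇒ a * Fact ⇒ a * Tree ⇒ a * a
  Node ⇒ Node * Fact ⇒ Fact * Fact ⇒ Tree * Fact ⇒ a * Fact ⇒ a * Tree ⇒ a * a

a * a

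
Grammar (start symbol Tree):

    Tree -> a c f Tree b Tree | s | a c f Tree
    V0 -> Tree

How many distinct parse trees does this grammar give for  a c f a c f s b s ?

Parse trees for a c f a c f s b s:
  [Tree a c f [Tree a c f [Tree s]] b [Tree s]]
  [Tree a c f [Tree a c f [Tree s] b [Tree s]]]

2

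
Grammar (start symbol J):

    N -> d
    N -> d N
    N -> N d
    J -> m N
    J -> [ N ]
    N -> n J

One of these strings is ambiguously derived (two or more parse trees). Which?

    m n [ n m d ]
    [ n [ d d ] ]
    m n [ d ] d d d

[ n [ d d ] ]

m n [ n m d ]: 1 tree
[ n [ d d ] ]: 2 trees
m n [ d ] d d d: 1 tree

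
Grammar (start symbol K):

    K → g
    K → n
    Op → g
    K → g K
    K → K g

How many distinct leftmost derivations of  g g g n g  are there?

4

Parse trees for g g g n g:
  [K g [K g [K g [K [K n] g]]]]
  [K g [K g [K [K g [K n]] g]]]
  [K g [K [K g [K g [K n]]] g]]
  [K [K g [K g [K g [K n]]]] g]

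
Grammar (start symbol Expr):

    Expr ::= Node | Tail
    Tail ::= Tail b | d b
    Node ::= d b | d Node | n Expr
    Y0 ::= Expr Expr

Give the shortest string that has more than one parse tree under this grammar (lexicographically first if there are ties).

d b

length 2: d b has 2 parse trees

Two derivations of d b:
  Expr ⇒ Node ⇒ d b
  Expr ⇒ Tail ⇒ d b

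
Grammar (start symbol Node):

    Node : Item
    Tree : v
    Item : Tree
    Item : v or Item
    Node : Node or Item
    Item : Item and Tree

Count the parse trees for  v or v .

Parse trees for v or v:
  [Node [Item v or [Item [Tree v]]]]
  [Node [Node [Item [Tree v]]] or [Item [Tree v]]]

2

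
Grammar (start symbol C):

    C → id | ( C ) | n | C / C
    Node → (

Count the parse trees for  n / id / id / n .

5

Parse trees for n / id / id / n:
  [C [C n] / [C [C id] / [C [C id] / [C n]]]]
  [C [C n] / [C [C [C id] / [C id]] / [C n]]]
  [C [C [C n] / [C id]] / [C [C id] / [C n]]]
  [C [C [C n] / [C [C id] / [C id]]] / [C n]]
  [C [C [C [C n] / [C id]] / [C id]] / [C n]]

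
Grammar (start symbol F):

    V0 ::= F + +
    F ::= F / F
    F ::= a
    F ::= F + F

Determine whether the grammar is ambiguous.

Ambiguous

Witness: a + a + a

Derivation 1: F ⇒ F + F ⇒ a + F ⇒ a + F + F ⇒ a + a + F ⇒ a + a + a
Derivation 2: F ⇒ F + F ⇒ F + F + F ⇒ a + F + F ⇒ a + a + F ⇒ a + a + a

Two distinct leftmost derivations for the same string.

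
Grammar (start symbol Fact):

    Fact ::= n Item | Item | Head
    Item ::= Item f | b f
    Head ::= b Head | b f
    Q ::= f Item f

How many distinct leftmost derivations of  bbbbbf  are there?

1

Parse trees for bbbbbf:
  [Fact [Head b [Head b [Head b [Head b [Head b f]]]]]]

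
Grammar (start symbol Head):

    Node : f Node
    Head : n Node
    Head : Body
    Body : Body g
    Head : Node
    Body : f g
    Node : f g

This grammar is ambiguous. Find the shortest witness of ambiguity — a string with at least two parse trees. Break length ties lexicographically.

f g

length 2: f g has 2 parse trees

Two derivations of f g:
  Head ⇒ Body ⇒ f g
  Head ⇒ Node ⇒ f g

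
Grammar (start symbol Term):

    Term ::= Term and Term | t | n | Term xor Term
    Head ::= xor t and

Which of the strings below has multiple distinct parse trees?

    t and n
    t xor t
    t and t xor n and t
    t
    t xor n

t and t xor n and t

t and n: 1 tree
t xor t: 1 tree
t and t xor n and t: 5 trees
t: 1 tree
t xor n: 1 tree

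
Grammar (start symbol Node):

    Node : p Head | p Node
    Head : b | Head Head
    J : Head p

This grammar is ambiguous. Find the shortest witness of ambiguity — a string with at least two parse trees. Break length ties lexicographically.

length 2: no string has ≥2 trees
length 3: no string has ≥2 trees
length 4: p b b b has 2 parse trees

Two derivations of p b b b:
  Node ⇒ p Head ⇒ p Head Head ⇒ p b Head ⇒ p b Head Head ⇒ p b b Head ⇒ p b b b
  Node ⇒ p Head ⇒ p Head Head ⇒ p Head Head Head ⇒ p b Head Head ⇒ p b b Head ⇒ p b b b

p b b b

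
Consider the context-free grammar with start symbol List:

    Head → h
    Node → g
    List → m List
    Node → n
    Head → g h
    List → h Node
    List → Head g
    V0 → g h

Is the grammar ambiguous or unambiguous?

Witness: h g

Derivation 1: List ⇒ h Node ⇒ h g
Derivation 2: List ⇒ Head g ⇒ h g

Two distinct leftmost derivations for the same string.

Ambiguous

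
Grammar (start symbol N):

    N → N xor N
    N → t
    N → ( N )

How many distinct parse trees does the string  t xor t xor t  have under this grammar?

Parse trees for t xor t xor t:
  [N [N t] xor [N [N t] xor [N t]]]
  [N [N [N t] xor [N t]] xor [N t]]

2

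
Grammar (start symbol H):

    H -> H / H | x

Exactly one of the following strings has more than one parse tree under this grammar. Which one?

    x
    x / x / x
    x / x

x / x / x

x: 1 tree
x / x / x: 2 trees
x / x: 1 tree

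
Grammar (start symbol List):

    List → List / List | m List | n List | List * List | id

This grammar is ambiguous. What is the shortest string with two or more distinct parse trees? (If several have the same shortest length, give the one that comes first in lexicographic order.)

m id * id

length 1: no string has ≥2 trees
length 2: no string has ≥2 trees
length 3: no string has ≥2 trees
length 4: m id * id has 2 parse trees

Two derivations of m id * id:
  List ⇒ m List ⇒ m List * List ⇒ m id * List ⇒ m id * id
  List ⇒ List * List ⇒ m List * List ⇒ m id * List ⇒ m id * id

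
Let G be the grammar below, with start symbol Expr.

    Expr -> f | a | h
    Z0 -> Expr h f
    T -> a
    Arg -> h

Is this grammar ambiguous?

Unambiguous

(Z0, T, Arg are unreachable from Expr, so their rules don't affect L(Expr).) The reachable rules are right-linear with at most one rule per (nonterminal, next-terminal) pair. Each input token forces the next rule, so parsing is deterministic.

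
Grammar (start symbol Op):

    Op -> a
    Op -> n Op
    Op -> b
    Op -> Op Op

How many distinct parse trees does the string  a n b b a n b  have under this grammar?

28

Parse trees for a n b b a n b (showing first 6 of 28):
  [Op [Op a] [Op n [Op [Op b] [Op [Op b] [Op [Op a] [Op n [Op b]]]]]]]
  [Op [Op a] [Op n [Op [Op b] [Op [Op [Op b] [Op a]] [Op n [Op b]]]]]]
  [Op [Op a] [Op n [Op [Op [Op b] [Op b]] [Op [Op a] [Op n [Op b]]]]]]
  [Op [Op a] [Op n [Op [Op [Op b] [Op [Op b] [Op a]]] [Op n [Op b]]]]]
  [Op [Op a] [Op n [Op [Op [Op [Op b] [Op b]] [Op a]] [Op n [Op b]]]]]
  [Op [Op a] [Op [Op n [Op b]] [Op [Op b] [Op [Op a] [Op n [Op b]]]]]]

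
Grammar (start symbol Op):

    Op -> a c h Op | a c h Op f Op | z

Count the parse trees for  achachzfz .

2

Parse trees for achachzfz:
  [Op a c h [Op a c h [Op z] f [Op z]]]
  [Op a c h [Op a c h [Op z]] f [Op z]]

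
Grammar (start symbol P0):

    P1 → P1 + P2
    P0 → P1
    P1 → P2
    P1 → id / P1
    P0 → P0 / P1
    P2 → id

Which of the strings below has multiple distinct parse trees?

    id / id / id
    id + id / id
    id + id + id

id / id / id: 4 trees
id + id / id: 1 tree
id + id + id: 1 tree

id / id / id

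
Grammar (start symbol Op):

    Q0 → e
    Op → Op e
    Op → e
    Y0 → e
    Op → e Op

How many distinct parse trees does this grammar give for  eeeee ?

16

Parse trees for eeeee (showing first 6 of 16):
  [Op [Op [Op [Op [Op e] e] e] e] e]
  [Op [Op [Op [Op e [Op e]] e] e] e]
  [Op [Op [Op e [Op [Op e] e]] e] e]
  [Op [Op [Op e [Op e [Op e]]] e] e]
  [Op [Op e [Op [Op [Op e] e] e]] e]
  [Op [Op e [Op [Op e [Op e]] e]] e]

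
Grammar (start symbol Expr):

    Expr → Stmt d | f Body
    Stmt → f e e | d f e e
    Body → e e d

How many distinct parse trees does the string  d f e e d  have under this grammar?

Parse trees for d f e e d:
  [Expr [Stmt d f e e] d]

1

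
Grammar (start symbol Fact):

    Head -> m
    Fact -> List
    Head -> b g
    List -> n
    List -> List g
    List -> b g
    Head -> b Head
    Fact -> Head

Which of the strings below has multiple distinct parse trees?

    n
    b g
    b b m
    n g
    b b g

n: 1 tree
b g: 2 trees
b b m: 1 tree
n g: 1 tree
b b g: 1 tree

b g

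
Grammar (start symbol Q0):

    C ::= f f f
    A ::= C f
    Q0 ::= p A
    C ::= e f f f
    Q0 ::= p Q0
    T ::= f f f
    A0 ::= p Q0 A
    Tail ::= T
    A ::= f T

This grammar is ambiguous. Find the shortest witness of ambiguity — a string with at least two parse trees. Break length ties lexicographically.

p f f f f

length 5: p f f f f has 2 parse trees

Two derivations of p f f f f:
  Q0 ⇒ p A ⇒ p C f ⇒ p f f f f
  Q0 ⇒ p A ⇒ p f T ⇒ p f f f f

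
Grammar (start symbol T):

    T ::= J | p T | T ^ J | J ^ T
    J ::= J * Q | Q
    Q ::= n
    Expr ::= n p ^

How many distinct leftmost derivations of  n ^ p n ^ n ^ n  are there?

Parse trees for n ^ p n ^ n ^ n (showing first 6 of 11):
  [T [T [T [J [Q n]] ^ [T p [T [J [Q n]]]]] ^ [J [Q n]]] ^ [J [Q n]]]
  [T [T [J [Q n]] ^ [T p [T [T [J [Q n]]] ^ [J [Q n]]]]] ^ [J [Q n]]]
  [T [T [J [Q n]] ^ [T p [T [J [Q n]] ^ [T [J [Q n]]]]]] ^ [J [Q n]]]
  [T [T [J [Q n]] ^ [T [T p [T [J [Q n]]]] ^ [J [Q n]]]] ^ [J [Q n]]]
  [T [J [Q n]] ^ [T p [T [T [T [J [Q n]]] ^ [J [Q n]]] ^ [J [Q n]]]]]
  [T [J [Q n]] ^ [T p [T [T [J [Q n]] ^ [T [J [Q n]]]] ^ [J [Q n]]]]]

11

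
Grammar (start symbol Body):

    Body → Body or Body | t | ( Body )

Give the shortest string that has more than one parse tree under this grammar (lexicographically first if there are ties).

t or t or t

length 1: no string has ≥2 trees
length 3: no string has ≥2 trees
length 5: t or t or t has 2 parse trees

Two derivations of t or t or t:
  Body ⇒ Body or Body ⇒ Body or Body or Body ⇒ t or Body or Body ⇒ t or t or Body ⇒ t or t or t
  Body ⇒ Body or Body ⇒ t or Body ⇒ t or Body or Body ⇒ t or t or Body ⇒ t or t or t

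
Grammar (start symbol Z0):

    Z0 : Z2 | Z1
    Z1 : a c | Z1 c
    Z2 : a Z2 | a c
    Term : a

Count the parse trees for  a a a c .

Parse trees for a a a c:
  [Z0 [Z2 a [Z2 a [Z2 a c]]]]

1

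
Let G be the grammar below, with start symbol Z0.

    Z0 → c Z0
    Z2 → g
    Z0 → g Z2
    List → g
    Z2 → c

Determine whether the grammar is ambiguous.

Only Z0, Z2 are reachable from Z0; ignoring the rest: The reachable rules are right-linear with at most one rule per (nonterminal, next-terminal) pair. Each input token forces the next rule, so parsing is deterministic.

Unambiguous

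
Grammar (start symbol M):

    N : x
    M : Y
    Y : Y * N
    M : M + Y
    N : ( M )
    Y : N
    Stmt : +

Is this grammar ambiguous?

(Stmt is unreachable from M, so its rules don't affect L(M).) The grammar is stratified — M handles '+' (left-recursive), Y handles '*', N atoms. Each operator has a fixed associativity and precedence level, so every string has one parse.

Unambiguous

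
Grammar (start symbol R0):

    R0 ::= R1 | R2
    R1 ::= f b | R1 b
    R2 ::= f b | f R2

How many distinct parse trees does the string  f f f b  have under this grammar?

1

Parse trees for f f f b:
  [R0 [R2 f [R2 f [R2 f b]]]]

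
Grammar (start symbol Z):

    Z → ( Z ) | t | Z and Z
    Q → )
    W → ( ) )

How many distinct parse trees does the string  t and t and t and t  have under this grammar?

Parse trees for t and t and t and t:
  [Z [Z t] and [Z [Z t] and [Z [Z t] and [Z t]]]]
  [Z [Z t] and [Z [Z [Z t] and [Z t]] and [Z t]]]
  [Z [Z [Z t] and [Z t]] and [Z [Z t] and [Z t]]]
  [Z [Z [Z t] and [Z [Z t] and [Z t]]] and [Z t]]
  [Z [Z [Z [Z t] and [Z t]] and [Z t]] and [Z t]]

5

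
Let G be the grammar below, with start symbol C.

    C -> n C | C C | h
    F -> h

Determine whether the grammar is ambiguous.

Witness: h h h

Derivation 1: C ⇒ C C ⇒ C C C ⇒ h C C ⇒ h h C ⇒ h h h
Derivation 2: C ⇒ C C ⇒ h C ⇒ h C C ⇒ h h C ⇒ h h h

Two distinct leftmost derivations for the same string.

Ambiguous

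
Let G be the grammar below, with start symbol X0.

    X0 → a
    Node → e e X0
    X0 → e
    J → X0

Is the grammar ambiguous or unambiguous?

Only X0 is reachable from X0; ignoring the rest: Restricted to the reachable nonterminals, every rule has the form A → t or A → t B, and no two rules for the same A share a first terminal. The grammar encodes a DFA — one run per string.

Unambiguous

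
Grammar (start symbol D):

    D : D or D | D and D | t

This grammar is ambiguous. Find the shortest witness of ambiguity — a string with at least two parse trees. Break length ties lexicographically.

length 1: no string has ≥2 trees
length 3: no string has ≥2 trees
length 5: t and t and t has 2 parse trees

Two derivations of t and t and t:
  D ⇒ D and D ⇒ D and D and D ⇒ t and D and D ⇒ t and t and D ⇒ t and t and t
  D ⇒ D and D ⇒ t and D ⇒ t and D and D ⇒ t and t and D ⇒ t and t and t

t and t and t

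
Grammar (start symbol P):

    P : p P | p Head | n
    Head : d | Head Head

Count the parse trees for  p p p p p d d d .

2

Parse trees for p p p p p d d d:
  [P p [P p [P p [P p [P p [Head [Head d] [Head [Head d] [Head d]]]]]]]]
  [P p [P p [P p [P p [P p [Head [Head [Head d] [Head d]] [Head d]]]]]]]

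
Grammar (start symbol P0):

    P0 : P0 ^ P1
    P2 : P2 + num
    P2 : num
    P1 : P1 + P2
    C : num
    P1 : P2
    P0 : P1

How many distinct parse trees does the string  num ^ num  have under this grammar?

1

Parse trees for num ^ num:
  [P0 [P0 [P1 [P2 num]]] ^ [P1 [P2 num]]]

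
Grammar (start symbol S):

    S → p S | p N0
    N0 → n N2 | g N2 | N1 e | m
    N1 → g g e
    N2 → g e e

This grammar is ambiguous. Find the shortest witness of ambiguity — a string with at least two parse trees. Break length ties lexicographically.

length 2: no string has ≥2 trees
length 3: no string has ≥2 trees
length 4: no string has ≥2 trees
length 5: p g g e e has 2 parse trees

Two derivations of p g g e e:
  S ⇒ p N0 ⇒ p g N2 ⇒ p g g e e
  S ⇒ p N0 ⇒ p N1 e ⇒ p g g e e

p g g e e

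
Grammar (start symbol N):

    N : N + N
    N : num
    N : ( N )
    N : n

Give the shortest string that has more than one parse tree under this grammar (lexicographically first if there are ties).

length 1: no string has ≥2 trees
length 3: no string has ≥2 trees
length 5: n + n + n has 2 parse trees

Two derivations of n + n + n:
  N ⇒ N + N ⇒ N + N + N ⇒ n + N + N ⇒ n + n + N ⇒ n + n + n
  N ⇒ N + N ⇒ n + N ⇒ n + N + N ⇒ n + n + N ⇒ n + n + n

n + n + n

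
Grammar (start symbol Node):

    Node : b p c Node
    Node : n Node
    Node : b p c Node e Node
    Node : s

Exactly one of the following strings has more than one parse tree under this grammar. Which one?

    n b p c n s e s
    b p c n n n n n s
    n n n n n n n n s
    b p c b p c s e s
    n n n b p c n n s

n b p c n s e s: 1 tree
b p c n n n n n s: 1 tree
n n n n n n n n s: 1 tree
b p c b p c s e s: 2 trees
n n n b p c n n s: 1 tree

b p c b p c s e s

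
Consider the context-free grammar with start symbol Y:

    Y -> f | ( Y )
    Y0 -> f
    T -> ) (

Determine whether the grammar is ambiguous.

Only Y is reachable from Y; ignoring the rest: L(Y) is { openⁿ atom closeⁿ : n ≥ 0 }. The bracket depth fixes n, and the derivation is forced at every step.

Unambiguous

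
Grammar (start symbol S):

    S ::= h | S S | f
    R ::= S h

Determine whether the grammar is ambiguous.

Ambiguous

Witness: f f f

Derivation 1: S ⇒ S S ⇒ S S S ⇒ f S S ⇒ f f S ⇒ f f f
Derivation 2: S ⇒ S S ⇒ f S ⇒ f S S ⇒ f f S ⇒ f f f

Two distinct leftmost derivations for the same string.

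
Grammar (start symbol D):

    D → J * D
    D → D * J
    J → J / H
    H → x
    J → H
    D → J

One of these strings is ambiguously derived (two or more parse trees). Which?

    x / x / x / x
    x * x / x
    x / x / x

x * x / x

x / x / x / x: 1 tree
x * x / x: 2 trees
x / x / x: 1 tree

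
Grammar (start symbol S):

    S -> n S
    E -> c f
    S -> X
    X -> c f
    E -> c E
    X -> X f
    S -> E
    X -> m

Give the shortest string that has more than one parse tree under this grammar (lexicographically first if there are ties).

c f

length 1: no string has ≥2 trees
length 2: c f has 2 parse trees

Two derivations of c f:
  S ⇒ X ⇒ c f
  S ⇒ E ⇒ c f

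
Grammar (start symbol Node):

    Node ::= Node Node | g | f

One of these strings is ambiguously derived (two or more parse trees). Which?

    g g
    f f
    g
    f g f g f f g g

g g: 1 tree
f f: 1 tree
g: 1 tree
f g f g f f g g: 429 trees

f g f g f f g g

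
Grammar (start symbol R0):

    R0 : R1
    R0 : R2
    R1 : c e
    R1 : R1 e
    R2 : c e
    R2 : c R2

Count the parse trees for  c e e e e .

Parse trees for c e e e e:
  [R0 [R1 [R1 [R1 [R1 c e] e] e] e]]

1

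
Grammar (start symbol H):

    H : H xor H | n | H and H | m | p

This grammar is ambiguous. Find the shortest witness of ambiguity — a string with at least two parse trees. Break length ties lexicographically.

m and m and m

length 1: no string has ≥2 trees
length 3: no string has ≥2 trees
length 5: m and m and m has 2 parse trees

Two derivations of m and m and m:
  H ⇒ H and H ⇒ H and H and H ⇒ m and H and H ⇒ m and m and H ⇒ m and m and m
  H ⇒ H and H ⇒ m and H ⇒ m and H and H ⇒ m and m and H ⇒ m and m and m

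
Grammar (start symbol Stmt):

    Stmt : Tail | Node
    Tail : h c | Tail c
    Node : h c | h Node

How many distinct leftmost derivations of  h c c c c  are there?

Parse trees for h c c c c:
  [Stmt [Tail [Tail [Tail [Tail h c] c] c] c]]

1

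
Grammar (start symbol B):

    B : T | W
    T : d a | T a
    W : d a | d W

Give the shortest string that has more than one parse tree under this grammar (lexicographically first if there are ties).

length 2: d a has 2 parse trees

Two derivations of d a:
  B ⇒ T ⇒ d a
  B ⇒ W ⇒ d a

d a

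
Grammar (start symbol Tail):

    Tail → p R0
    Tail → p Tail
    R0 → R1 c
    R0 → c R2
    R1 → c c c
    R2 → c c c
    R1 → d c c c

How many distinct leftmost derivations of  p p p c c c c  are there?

Parse trees for p p p c c c c:
  [Tail p [Tail p [Tail p [R0 [R1 c c c] c]]]]
  [Tail p [Tail p [Tail p [R0 c [R2 c c c]]]]]

2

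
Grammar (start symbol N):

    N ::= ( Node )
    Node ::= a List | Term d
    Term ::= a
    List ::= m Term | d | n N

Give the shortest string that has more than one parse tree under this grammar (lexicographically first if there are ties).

length 4: ( a d ) has 2 parse trees

Two derivations of ( a d ):
  N ⇒ ( Node ) ⇒ ( a List ) ⇒ ( a d )
  N ⇒ ( Node ) ⇒ ( Term d ) ⇒ ( a d )

( a d )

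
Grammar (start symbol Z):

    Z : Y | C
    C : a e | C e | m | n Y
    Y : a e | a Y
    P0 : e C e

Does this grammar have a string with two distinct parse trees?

Witness: a e

Derivation 1: Z ⇒ Y ⇒ a e
Derivation 2: Z ⇒ C ⇒ a e

Two distinct leftmost derivations for the same string.

Ambiguous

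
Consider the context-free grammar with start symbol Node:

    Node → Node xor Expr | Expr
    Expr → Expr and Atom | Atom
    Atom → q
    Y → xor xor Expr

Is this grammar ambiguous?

Unambiguous

Only Node, Expr, Atom are reachable from Node; ignoring the rest: The grammar is stratified — Node handles 'xor' (left-recursive), Expr handles 'and', Atom atoms. Each operator has a fixed associativity and precedence level, so every string has one parse.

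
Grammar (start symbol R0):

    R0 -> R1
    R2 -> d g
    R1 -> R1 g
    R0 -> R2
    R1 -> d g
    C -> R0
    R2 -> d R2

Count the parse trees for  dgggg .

Parse trees for dgggg:
  [R0 [R1 [R1 [R1 [R1 d g] g] g] g]]

1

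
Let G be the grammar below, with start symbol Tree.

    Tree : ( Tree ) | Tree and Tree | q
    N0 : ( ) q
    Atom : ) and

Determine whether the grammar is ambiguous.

Witness: q and q and q

Derivation 1: Tree ⇒ Tree and Tree ⇒ Tree and Tree and Tree ⇒ q and Tree and Tree ⇒ q and q and Tree ⇒ q and q and q
Derivation 2: Tree ⇒ Tree and Tree ⇒ q and Tree ⇒ q and Tree and Tree ⇒ q and q and Tree ⇒ q and q and q

Two distinct leftmost derivations for the same string.

Ambiguous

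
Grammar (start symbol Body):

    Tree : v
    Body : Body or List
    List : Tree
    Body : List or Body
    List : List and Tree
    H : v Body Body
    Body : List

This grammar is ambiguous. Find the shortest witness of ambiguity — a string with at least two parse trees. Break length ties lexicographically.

length 1: no string has ≥2 trees
length 3: v or v has 2 parse trees

Two derivations of v or v:
  Body ⇒ Body or List ⇒ List or List ⇒ Tree or List ⇒ v or List ⇒ v or Tree ⇒ v or v
  Body ⇒ List or Body ⇒ Tree or Body ⇒ v or Body ⇒ v or List ⇒ v or Tree ⇒ v or v

v or v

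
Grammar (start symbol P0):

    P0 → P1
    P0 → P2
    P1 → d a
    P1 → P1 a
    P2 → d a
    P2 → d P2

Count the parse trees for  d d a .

1

Parse trees for d d a:
  [P0 [P2 d [P2 d a]]]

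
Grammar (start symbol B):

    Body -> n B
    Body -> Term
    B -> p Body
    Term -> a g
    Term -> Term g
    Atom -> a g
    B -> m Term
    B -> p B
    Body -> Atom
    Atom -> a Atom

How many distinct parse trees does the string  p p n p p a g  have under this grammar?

Parse trees for p p n p p a g:
  [B p [B p [Body n [B p [B p [Body [Term a g]]]]]]]
  [B p [B p [Body n [B p [B p [Body [Atom a g]]]]]]]

2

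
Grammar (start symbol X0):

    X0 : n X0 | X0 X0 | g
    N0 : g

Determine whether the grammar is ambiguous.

Witness: g g g

Derivation 1: X0 ⇒ X0 X0 ⇒ X0 X0 X0 ⇒ g X0 X0 ⇒ g g X0 ⇒ g g g
Derivation 2: X0 ⇒ X0 X0 ⇒ g X0 ⇒ g X0 X0 ⇒ g g X0 ⇒ g g g

Two distinct leftmost derivations for the same string.

Ambiguous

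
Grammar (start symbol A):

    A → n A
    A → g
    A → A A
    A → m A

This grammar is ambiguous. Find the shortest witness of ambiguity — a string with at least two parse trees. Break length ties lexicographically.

length 1: no string has ≥2 trees
length 2: no string has ≥2 trees
length 3: g g g has 2 parse trees

Two derivations of g g g:
  A ⇒ A A ⇒ g A ⇒ g A A ⇒ g g A ⇒ g g g
  A ⇒ A A ⇒ A A A ⇒ g A A ⇒ g g A ⇒ g g g

g g g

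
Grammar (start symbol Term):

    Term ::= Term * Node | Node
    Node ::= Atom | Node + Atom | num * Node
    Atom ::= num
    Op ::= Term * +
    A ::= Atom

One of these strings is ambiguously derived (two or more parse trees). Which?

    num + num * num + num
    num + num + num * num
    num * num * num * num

num * num * num * num

num + num * num + num: 1 tree
num + num + num * num: 1 tree
num * num * num * num: 8 trees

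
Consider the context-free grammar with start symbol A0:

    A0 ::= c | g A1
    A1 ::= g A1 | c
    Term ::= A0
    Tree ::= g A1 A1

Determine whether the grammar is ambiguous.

Unambiguous

Only A0, A1 are reachable from A0; ignoring the rest: Each reachable nonterminal has at most one production per leading terminal, and all productions are right-linear; the derivation is determined token-by-token.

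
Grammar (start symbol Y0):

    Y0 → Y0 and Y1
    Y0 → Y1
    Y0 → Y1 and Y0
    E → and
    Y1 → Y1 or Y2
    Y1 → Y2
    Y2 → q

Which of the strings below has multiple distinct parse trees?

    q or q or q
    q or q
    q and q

q or q or q: 1 tree
q or q: 1 tree
q and q: 2 trees

q and q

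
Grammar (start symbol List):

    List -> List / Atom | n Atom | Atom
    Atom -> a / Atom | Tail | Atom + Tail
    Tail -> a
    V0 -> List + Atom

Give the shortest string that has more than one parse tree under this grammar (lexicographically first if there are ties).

length 1: no string has ≥2 trees
length 2: no string has ≥2 trees
length 3: a / a has 2 parse trees

Two derivations of a / a:
  List ⇒ List / Atom ⇒ Atom / Atom ⇒ Tail / Atom ⇒ a / Atom ⇒ a / Tail ⇒ a / a
  List ⇒ Atom ⇒ a / Atom ⇒ a / Tail ⇒ a / a

a / a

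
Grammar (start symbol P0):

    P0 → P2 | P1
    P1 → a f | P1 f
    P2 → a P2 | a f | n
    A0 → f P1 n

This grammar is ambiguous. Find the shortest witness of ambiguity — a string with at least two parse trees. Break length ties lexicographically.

a f

length 1: no string has ≥2 trees
length 2: a f has 2 parse trees

Two derivations of a f:
  P0 ⇒ P2 ⇒ a f
  P0 ⇒ P1 ⇒ a f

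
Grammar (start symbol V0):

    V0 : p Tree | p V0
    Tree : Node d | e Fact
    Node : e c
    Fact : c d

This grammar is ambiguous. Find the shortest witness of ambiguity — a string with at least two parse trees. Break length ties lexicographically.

length 4: p e c d has 2 parse trees

Two derivations of p e c d:
  V0 ⇒ p Tree ⇒ p Node d ⇒ p e c d
  V0 ⇒ p Tree ⇒ p e Fact ⇒ p e c d

p e c d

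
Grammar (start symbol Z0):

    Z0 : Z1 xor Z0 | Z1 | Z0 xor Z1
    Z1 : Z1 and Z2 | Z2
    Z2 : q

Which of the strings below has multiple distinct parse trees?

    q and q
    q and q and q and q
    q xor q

q and q: 1 tree
q and q and q and q: 1 tree
q xor q: 2 trees

q xor q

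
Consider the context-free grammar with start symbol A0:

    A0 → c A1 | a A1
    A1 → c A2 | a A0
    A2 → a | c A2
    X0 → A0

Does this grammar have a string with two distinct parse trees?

Only A0, A1, A2 are reachable from A0; ignoring the rest: The reachable rules are right-linear with at most one rule per (nonterminal, next-terminal) pair. Each input token forces the next rule, so parsing is deterministic.

Unambiguous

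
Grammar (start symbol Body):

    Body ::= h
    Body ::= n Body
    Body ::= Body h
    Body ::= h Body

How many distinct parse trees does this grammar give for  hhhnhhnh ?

1

Parse trees for hhhnhhnh:
  [Body h [Body h [Body h [Body n [Body h [Body h [Body n [Body h]]]]]]]]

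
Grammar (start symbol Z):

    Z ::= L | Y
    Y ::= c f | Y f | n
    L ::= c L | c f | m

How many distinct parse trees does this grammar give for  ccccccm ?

1

Parse trees for ccccccm:
  [Z [L c [L c [L c [L c [L c [L c [L m]]]]]]]]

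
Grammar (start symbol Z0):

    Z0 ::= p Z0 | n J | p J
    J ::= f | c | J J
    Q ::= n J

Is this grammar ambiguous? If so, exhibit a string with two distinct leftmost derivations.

Witness: n c c c

Derivation 1: Z0 ⇒ n J ⇒ n J J ⇒ n c J ⇒ n c J J ⇒ n c c J ⇒ n c c c
Derivation 2: Z0 ⇒ n J ⇒ n J J ⇒ n J J J ⇒ n c J J ⇒ n c c J ⇒ n c c c

Two distinct leftmost derivations for the same string.

Ambiguous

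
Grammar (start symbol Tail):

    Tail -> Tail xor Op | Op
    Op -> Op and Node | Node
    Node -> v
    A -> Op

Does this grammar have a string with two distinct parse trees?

Unambiguous

Only Tail, Op, Node are reachable from Tail; ignoring the rest: Tail → Tail xor Op | Op  ;  Op → Op and Node | Node  — a left-associative chain with Node at the bottom. Each string factors uniquely by precedence.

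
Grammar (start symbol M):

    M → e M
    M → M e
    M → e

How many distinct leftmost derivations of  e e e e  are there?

Parse trees for e e e e:
  [M e [M e [M e [M e]]]]
  [M e [M e [M [M e] e]]]
  [M e [M [M e [M e]] e]]
  [M e [M [M [M e] e] e]]
  [M [M e [M e [M e]]] e]
  [M [M e [M [M e] e]] e]
  [M [M [M e [M e]] e] e]
  [M [M [M [M e] e] e] e]

8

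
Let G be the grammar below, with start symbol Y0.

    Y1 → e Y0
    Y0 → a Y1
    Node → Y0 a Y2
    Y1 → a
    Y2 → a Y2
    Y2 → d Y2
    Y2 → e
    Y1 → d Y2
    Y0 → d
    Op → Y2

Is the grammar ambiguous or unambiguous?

(Node, Op are unreachable from Y0, so their rules don't affect L(Y0).) Each reachable nonterminal has at most one production per leading terminal, and all productions are right-linear; the derivation is determined token-by-token.

Unambiguous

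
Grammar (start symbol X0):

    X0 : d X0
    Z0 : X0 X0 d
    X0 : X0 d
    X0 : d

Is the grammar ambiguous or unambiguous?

Witness: d d

Derivation 1: X0 ⇒ d X0 ⇒ d d
Derivation 2: X0 ⇒ X0 d ⇒ d d

Two distinct leftmost derivations for the same string.

Ambiguous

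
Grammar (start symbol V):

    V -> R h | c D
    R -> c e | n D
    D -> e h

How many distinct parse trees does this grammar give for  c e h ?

2

Parse trees for c e h:
  [V [R c e] h]
  [V c [D e h]]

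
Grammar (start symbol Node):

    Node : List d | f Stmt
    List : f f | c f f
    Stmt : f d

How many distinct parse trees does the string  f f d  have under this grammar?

Parse trees for f f d:
  [Node [List f f] d]
  [Node f [Stmt f d]]

2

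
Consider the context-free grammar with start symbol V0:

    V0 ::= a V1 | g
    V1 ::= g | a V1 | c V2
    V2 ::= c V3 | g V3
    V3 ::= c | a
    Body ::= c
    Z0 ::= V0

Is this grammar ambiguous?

Unambiguous

Only V0, V1, V2, V3 are reachable from V0; ignoring the rest: The reachable rules are right-linear with at most one rule per (nonterminal, next-terminal) pair. Each input token forces the next rule, so parsing is deterministic.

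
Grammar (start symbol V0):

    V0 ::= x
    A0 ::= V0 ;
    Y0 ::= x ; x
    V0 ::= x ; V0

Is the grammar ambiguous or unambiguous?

Only V0 is reachable from V0; ignoring the rest: Right-recursive list with a separator: after each atom, whether the separator follows determines the rule. One parse per string.

Unambiguous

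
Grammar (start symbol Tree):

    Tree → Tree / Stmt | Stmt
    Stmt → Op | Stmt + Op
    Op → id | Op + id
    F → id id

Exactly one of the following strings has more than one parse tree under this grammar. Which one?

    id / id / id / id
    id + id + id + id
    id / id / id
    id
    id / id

id / id / id / id: 1 tree
id + id + id + id: 8 trees
id / id / id: 1 tree
id: 1 tree
id / id: 1 tree

id + id + id + id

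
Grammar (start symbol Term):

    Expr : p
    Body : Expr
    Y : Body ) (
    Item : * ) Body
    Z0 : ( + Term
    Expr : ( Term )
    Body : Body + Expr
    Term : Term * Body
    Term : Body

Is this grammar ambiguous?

Unambiguous

(Y, Item, Z0 are unreachable from Term, so their rules don't affect L(Term).) This is a standard precedence ladder (Term over Body over Expr), with each level left-recursive on its own operator ('*' at Term, '+' at Body). That structure is LR(1), hence unambiguous.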